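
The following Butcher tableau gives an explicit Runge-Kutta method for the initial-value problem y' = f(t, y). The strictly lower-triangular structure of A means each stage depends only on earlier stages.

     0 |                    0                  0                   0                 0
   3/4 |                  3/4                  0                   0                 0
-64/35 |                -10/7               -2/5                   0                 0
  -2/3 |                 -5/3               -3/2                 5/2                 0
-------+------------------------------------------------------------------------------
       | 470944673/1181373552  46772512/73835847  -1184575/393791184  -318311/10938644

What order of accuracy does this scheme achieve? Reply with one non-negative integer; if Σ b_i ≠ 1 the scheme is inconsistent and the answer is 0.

3

b = (470944673/1181373552, 46772512/73835847, -1184575/393791184, -318311/10938644)
c = (0, 3/4, -64/35, -2/3)
Ac = (0, 0, -3/10, -319/56)
Σ b_i: 470944673/1181373552·1 + 46772512/73835847·1 + (-1184575/393791184)·1 + (-318311/10938644)·1 = 1 ✓
b·c: 46772512/73835847·3/4 + (-1184575/393791184)·(-64/35) + (-318311/10938644)·(-2/3) = 1/2 ✓
b·c²: 46772512/73835847·9/16 + (-1184575/393791184)·4096/1225 + (-318311/10938644)·4/9 = 1/3 ✓
b·Ac: (-1184575/393791184)·(-3/10) + (-318311/10938644)·(-319/56) = 1/6 ✓
b·c³: 46772512/73835847·27/64 + (-1184575/393791184)·(-262144/42875) + (-318311/10938644)·(-8/27) = 1520874253/5168509290 ≠ 1/4 ⇒ order 3.
b·(c∘Ac): (-1184575/393791184)·96/175 + (-318311/10938644)·319/84 = -14722495/131263728 ≠ 1/8
b·Ac²: (-1184575/393791184)·(-9/40) + (-318311/10938644)·58921/7840 = -166938913/765705080 ≠ 1/12
b·A²c: (-318311/10938644)·(-3/4) = 954933/43754576 ≠ 1/24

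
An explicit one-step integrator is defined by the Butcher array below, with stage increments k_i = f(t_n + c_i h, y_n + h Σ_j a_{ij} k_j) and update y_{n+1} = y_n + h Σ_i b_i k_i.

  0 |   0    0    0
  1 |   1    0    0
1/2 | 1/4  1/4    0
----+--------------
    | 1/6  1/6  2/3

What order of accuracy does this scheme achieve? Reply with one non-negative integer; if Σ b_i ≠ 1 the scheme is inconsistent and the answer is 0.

b = (1/6, 1/6, 2/3)
c = (0, 1, 1/2)
Ac = (0, 0, 1/4)
Σ b_i: 1/6·1 + 1/6·1 + 2/3·1 = 1 ✓
b·c: 1/6·1 + 2/3·1/2 = 1/2 ✓
b·c²: 1/6·1 + 2/3·1/4 = 1/3 ✓
b·Ac: 2/3·1/4 = 1/6 ✓; 3 stages ⇒ order 3.

3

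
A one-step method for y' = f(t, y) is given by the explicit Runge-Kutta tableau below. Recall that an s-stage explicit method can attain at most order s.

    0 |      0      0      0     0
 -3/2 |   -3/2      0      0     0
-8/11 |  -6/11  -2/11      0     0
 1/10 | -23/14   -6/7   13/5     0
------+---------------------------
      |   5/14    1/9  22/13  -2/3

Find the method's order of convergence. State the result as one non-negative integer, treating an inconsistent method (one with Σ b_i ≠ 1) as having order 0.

0

b = (5/14, 1/9, 22/13, -2/3)
c = (0, -3/2, -8/11, 1/10)
Ac = (0, 0, 3/11, -233/385)
Σ b_i: 5/14·1 + 1/9·1 + 22/13·1 + (-2/3)·1 = 2447/1638 ≠ 1 ⇒ order 0.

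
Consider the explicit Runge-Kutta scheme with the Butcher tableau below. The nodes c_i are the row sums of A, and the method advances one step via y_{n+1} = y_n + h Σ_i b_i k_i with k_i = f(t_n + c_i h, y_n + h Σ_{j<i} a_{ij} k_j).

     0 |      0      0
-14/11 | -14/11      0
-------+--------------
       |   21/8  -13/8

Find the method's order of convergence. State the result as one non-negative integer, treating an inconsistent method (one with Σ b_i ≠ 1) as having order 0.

b = (21/8, -13/8)
c = (0, -14/11)
Σ b_i: 21/8·1 + (-13/8)·1 = 1 ✓
b·c: (-13/8)·(-14/11) = 91/44 ≠ 1/2 ⇒ order 1.

1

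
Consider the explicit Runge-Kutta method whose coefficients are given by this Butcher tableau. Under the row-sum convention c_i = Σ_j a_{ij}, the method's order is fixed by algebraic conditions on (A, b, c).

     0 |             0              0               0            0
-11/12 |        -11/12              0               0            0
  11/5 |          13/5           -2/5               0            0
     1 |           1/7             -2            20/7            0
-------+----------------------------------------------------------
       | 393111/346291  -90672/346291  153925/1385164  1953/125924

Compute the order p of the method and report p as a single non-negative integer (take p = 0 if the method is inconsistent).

b = (393111/346291, -90672/346291, 153925/1385164, 1953/125924)
c = (0, -11/12, 11/5, 1)
Ac = (0, 0, 11/30, 341/42)
Σ b_i: 393111/346291·1 + (-90672/346291)·1 + 153925/1385164·1 + 1953/125924·1 = 1 ✓
b·c: (-90672/346291)·(-11/12) + 153925/1385164·11/5 + 1953/125924·1 = 1/2 ✓
b·c²: (-90672/346291)·121/144 + 153925/1385164·121/25 + 1953/125924·1 = 1/3 ✓
b·Ac: 153925/1385164·11/30 + 1953/125924·341/42 = 1/6 ✓
b·c³: (-90672/346291)·(-1331/1728) + 153925/1385164·1331/125 + 1953/125924·1 = 7935703/5666580 ≠ 1/4 ⇒ order 3.
b·(c∘Ac): 153925/1385164·121/150 + 1953/125924·341/42 = 81433/377772 ≠ 1/8
b·Ac²: 153925/1385164·(-121/360) + 1953/125924·30613/2520 = 1711963/11333160 ≠ 1/12
b·A²c: 1953/125924·22/21 = 1023/62962 ≠ 1/24

3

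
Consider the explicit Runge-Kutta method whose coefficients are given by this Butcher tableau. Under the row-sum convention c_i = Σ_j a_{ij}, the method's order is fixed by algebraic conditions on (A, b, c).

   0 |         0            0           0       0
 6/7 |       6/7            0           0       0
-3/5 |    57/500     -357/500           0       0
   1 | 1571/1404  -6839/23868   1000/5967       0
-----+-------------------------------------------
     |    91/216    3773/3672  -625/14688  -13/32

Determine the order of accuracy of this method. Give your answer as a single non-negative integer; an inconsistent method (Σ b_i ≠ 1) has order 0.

b = (91/216, 3773/3672, -625/14688, -13/32)
c = (0, 6/7, -3/5, 1)
Ac = (0, 0, -153/250, -9/26)
Σ b_i: 91/216·1 + 3773/3672·1 + (-625/14688)·1 + (-13/32)·1 = 1 ✓
b·c: 3773/3672·6/7 + (-625/14688)·(-3/5) + (-13/32)·1 = 1/2 ✓
b·c²: 3773/3672·36/49 + (-625/14688)·9/25 + (-13/32)·1 = 1/3 ✓
b·Ac: (-625/14688)·(-153/250) + (-13/32)·(-9/26) = 1/6 ✓
b·c³: 3773/3672·216/343 + (-625/14688)·(-27/125) + (-13/32)·1 = 1/4 ✓
b·(c∘Ac): (-625/14688)·459/1250 + (-13/32)·(-9/26) = 1/8 ✓
b·Ac²: (-625/14688)·(-459/875) + (-13/32)·(-41/273) = 1/12 ✓
b·A²c: (-13/32)·(-4/39) = 1/24 ✓; 4 stages ⇒ order 4.

4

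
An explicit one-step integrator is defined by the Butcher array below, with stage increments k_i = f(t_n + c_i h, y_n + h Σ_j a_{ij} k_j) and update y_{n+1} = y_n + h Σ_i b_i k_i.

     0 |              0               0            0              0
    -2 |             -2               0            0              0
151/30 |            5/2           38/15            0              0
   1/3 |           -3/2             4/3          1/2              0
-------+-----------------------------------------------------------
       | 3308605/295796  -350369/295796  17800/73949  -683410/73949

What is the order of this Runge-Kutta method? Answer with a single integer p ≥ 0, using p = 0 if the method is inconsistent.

b = (3308605/295796, -350369/295796, 17800/73949, -683410/73949)
c = (0, -2, 151/30, 1/3)
Ac = (0, 0, -76/15, -3/20)
Σ b_i: 3308605/295796·1 + (-350369/295796)·1 + 17800/73949·1 + (-683410/73949)·1 = 1 ✓
b·c: (-350369/295796)·(-2) + 17800/73949·151/30 + (-683410/73949)·1/3 = 1/2 ✓
b·c²: (-350369/295796)·4 + 17800/73949·22801/900 + (-683410/73949)·1/9 = 1/3 ✓
b·Ac: 17800/73949·(-76/15) + (-683410/73949)·(-3/20) = 1/6 ✓
b·c³: (-350369/295796)·(-8) + 17800/73949·3442951/27000 + (-683410/73949)·1/27 = 132535073/3327705 ≠ 1/4 ⇒ order 3.
b·(c∘Ac): 17800/73949·(-5738/225) + (-683410/73949)·(-1/20) = -7555843/1331082 ≠ 1/8
b·Ac²: 17800/73949·152/15 + (-683410/73949)·32401/1800 = -2181849541/13310820 ≠ 1/12
b·A²c: (-683410/73949)·(-38/15) = 5193916/221847 ≠ 1/24

3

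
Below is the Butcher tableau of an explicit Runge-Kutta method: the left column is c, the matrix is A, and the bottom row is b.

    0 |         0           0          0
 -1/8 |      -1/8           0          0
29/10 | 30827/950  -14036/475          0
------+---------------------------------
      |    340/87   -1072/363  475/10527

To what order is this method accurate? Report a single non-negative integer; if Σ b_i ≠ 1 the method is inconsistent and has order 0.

3

b = (340/87, -1072/363, 475/10527)
c = (0, -1/8, 29/10)
Ac = (0, 0, 3509/950)
Σ b_i: 340/87·1 + (-1072/363)·1 + 475/10527·1 = 1 ✓
b·c: (-1072/363)·(-1/8) + 475/10527·29/10 = 1/2 ✓
b·c²: (-1072/363)·1/64 + 475/10527·841/100 = 1/3 ✓
b·Ac: 475/10527·3509/950 = 1/6 ✓; 3 stages ⇒ order 3.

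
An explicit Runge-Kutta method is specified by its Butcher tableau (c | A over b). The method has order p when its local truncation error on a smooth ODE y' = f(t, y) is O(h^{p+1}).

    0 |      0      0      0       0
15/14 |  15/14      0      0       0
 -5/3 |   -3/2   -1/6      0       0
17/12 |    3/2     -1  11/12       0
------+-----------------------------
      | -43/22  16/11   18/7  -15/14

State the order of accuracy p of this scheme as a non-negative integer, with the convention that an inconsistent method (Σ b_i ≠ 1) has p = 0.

1

b = (-43/22, 16/11, 18/7, -15/14)
c = (0, 15/14, -5/3, 17/12)
Ac = (0, 0, -5/28, -655/252)
Σ b_i: (-43/22)·1 + 16/11·1 + 18/7·1 + (-15/14)·1 = 1 ✓
b·c: 16/11·15/14 + 18/7·(-5/3) + (-15/14)·17/12 = -2615/616 ≠ 1/2 ⇒ order 1.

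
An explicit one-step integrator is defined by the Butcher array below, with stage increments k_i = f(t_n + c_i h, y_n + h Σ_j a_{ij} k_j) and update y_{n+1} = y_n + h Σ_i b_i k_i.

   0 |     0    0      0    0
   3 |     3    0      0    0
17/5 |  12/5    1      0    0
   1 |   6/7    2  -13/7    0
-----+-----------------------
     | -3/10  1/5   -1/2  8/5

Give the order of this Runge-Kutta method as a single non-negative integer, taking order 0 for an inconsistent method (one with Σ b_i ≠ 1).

b = (-3/10, 1/5, -1/2, 8/5)
c = (0, 3, 17/5, 1)
Ac = (0, 0, 3, -11/35)
Σ b_i: (-3/10)·1 + 1/5·1 + (-1/2)·1 + 8/5·1 = 1 ✓
b·c: 1/5·3 + (-1/2)·17/5 + 8/5·1 = 1/2 ✓
b·c²: 1/5·9 + (-1/2)·289/25 + 8/5·1 = -119/50 ≠ 1/3 ⇒ order 2.
b·Ac: (-1/2)·3 + 8/5·(-11/35) = -701/350 ≠ 1/6

2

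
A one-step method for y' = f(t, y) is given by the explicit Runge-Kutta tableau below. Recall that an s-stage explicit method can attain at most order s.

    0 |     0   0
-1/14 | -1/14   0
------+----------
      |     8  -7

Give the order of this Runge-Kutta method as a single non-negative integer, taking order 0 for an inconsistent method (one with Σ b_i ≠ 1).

2

b = (8, -7)
c = (0, -1/14)
Σ b_i: 8·1 + (-7)·1 = 1 ✓
b·c: (-7)·(-1/14) = 1/2 ✓; 2 stages ⇒ order 2.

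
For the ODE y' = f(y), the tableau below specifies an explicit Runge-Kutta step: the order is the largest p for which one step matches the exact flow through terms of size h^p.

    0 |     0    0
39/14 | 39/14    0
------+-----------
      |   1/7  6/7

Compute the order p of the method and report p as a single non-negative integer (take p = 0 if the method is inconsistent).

b = (1/7, 6/7)
c = (0, 39/14)
Σ b_i: 1/7·1 + 6/7·1 = 1 ✓
b·c: 6/7·39/14 = 117/49 ≠ 1/2 ⇒ order 1.

1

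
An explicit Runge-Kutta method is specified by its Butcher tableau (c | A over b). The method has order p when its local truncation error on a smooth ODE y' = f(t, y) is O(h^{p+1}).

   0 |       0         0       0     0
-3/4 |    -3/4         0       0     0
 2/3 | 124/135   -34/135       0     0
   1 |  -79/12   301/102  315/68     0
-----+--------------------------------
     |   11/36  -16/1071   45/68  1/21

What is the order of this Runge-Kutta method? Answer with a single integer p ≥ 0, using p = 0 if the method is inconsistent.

b = (11/36, -16/1071, 45/68, 1/21)
c = (0, -3/4, 2/3, 1)
Ac = (0, 0, 17/90, 7/8)
Σ b_i: 11/36·1 + (-16/1071)·1 + 45/68·1 + 1/21·1 = 1 ✓
b·c: (-16/1071)·(-3/4) + 45/68·2/3 + 1/21·1 = 1/2 ✓
b·c²: (-16/1071)·9/16 + 45/68·4/9 + 1/21·1 = 1/3 ✓
b·Ac: 45/68·17/90 + 1/21·7/8 = 1/6 ✓
b·c³: (-16/1071)·(-27/64) + 45/68·8/27 + 1/21·1 = 1/4 ✓
b·(c∘Ac): 45/68·17/135 + 1/21·7/8 = 1/8 ✓
b·Ac²: 45/68·(-17/120) + 1/21·119/32 = 1/12 ✓
b·A²c: 1/21·7/8 = 1/24 ✓; 4 stages ⇒ order 4.

4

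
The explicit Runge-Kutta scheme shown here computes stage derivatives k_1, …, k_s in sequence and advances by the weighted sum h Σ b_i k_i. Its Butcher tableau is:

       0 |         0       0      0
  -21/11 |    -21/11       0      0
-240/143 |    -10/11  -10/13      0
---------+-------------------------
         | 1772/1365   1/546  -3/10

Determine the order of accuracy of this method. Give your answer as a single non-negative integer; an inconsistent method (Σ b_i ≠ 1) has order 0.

b = (1772/1365, 1/546, -3/10)
c = (0, -21/11, -240/143)
Ac = (0, 0, 210/143)
Σ b_i: 1772/1365·1 + 1/546·1 + (-3/10)·1 = 1 ✓
b·c: 1/546·(-21/11) + (-3/10)·(-240/143) = 1/2 ✓
b·c²: 1/546·441/121 + (-3/10)·57600/20449 = -3117/3718 ≠ 1/3 ⇒ order 2.
b·Ac: (-3/10)·210/143 = -63/143 ≠ 1/6

2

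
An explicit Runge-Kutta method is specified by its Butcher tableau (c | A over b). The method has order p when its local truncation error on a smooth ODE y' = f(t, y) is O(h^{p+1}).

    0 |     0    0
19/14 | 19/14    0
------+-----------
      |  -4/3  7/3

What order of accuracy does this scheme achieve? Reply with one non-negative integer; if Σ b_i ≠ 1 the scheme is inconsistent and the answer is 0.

b = (-4/3, 7/3)
c = (0, 19/14)
Σ b_i: (-4/3)·1 + 7/3·1 = 1 ✓
b·c: 7/3·19/14 = 19/6 ≠ 1/2 ⇒ order 1.

1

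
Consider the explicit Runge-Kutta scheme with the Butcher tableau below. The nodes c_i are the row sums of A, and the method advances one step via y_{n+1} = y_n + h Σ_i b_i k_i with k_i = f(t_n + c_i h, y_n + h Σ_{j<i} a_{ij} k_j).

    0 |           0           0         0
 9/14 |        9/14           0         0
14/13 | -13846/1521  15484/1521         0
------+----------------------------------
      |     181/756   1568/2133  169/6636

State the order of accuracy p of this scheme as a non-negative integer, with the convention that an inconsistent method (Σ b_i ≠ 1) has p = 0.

3

b = (181/756, 1568/2133, 169/6636)
c = (0, 9/14, 14/13)
Ac = (0, 0, 1106/169)
Σ b_i: 181/756·1 + 1568/2133·1 + 169/6636·1 = 1 ✓
b·c: 1568/2133·9/14 + 169/6636·14/13 = 1/2 ✓
b·c²: 1568/2133·81/196 + 169/6636·196/169 = 1/3 ✓
b·Ac: 169/6636·1106/169 = 1/6 ✓; 3 stages ⇒ order 3.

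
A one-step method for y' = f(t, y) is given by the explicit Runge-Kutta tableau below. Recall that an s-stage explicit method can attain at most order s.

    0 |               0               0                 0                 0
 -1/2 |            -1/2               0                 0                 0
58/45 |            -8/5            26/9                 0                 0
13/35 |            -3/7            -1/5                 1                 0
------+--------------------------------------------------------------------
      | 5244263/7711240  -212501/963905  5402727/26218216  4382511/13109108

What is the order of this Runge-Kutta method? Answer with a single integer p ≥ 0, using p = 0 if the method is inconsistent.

b = (5244263/7711240, -212501/963905, 5402727/26218216, 4382511/13109108)
c = (0, -1/2, 58/45, 13/35)
Ac = (0, 0, -13/9, 25/18)
Σ b_i: 5244263/7711240·1 + (-212501/963905)·1 + 5402727/26218216·1 + 4382511/13109108·1 = 1 ✓
b·c: (-212501/963905)·(-1/2) + 5402727/26218216·58/45 + 4382511/13109108·13/35 = 1/2 ✓
b·c²: (-212501/963905)·1/4 + 5402727/26218216·3364/2025 + 4382511/13109108·169/1225 = 1/3 ✓
b·Ac: 5402727/26218216·(-13/9) + 4382511/13109108·25/18 = 1/6 ✓
b·c³: (-212501/963905)·(-1/8) + 5402727/26218216·195112/91125 + 4382511/13109108·2197/42875 = 2529199589/5205087000 ≠ 1/4 ⇒ order 3.
b·(c∘Ac): 5402727/26218216·(-754/405) + 4382511/13109108·65/126 = -4885387/23133720 ≠ 1/8
b·Ac²: 5402727/26218216·13/18 + 4382511/13109108·13051/8100 = 1520815157/2212161975 ≠ 1/12
b·A²c: 4382511/13109108·(-13/9) = -18990881/39327324 ≠ 1/24

3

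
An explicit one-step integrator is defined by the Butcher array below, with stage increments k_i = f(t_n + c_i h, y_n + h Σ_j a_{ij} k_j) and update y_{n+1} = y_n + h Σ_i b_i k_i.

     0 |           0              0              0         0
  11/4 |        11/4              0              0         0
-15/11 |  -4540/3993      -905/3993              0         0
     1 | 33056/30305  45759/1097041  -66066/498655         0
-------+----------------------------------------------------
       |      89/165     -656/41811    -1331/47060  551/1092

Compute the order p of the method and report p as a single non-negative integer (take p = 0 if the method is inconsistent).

b = (89/165, -656/41811, -1331/47060, 551/1092)
c = (0, 11/4, -15/11, 1)
Ac = (0, 0, -905/1452, 651/2204)
Σ b_i: 89/165·1 + (-656/41811)·1 + (-1331/47060)·1 + 551/1092·1 = 1 ✓
b·c: (-656/41811)·11/4 + (-1331/47060)·(-15/11) + 551/1092·1 = 1/2 ✓
b·c²: (-656/41811)·121/16 + (-1331/47060)·225/121 + 551/1092·1 = 1/3 ✓
b·Ac: (-1331/47060)·(-905/1452) + 551/1092·651/2204 = 1/6 ✓
b·c³: (-656/41811)·1331/64 + (-1331/47060)·(-3375/1331) + 551/1092·1 = 1/4 ✓
b·(c∘Ac): (-1331/47060)·4525/5324 + 551/1092·651/2204 = 1/8 ✓
b·Ac²: (-1331/47060)·(-905/528) + 551/1092·21/304 = 1/12 ✓
b·A²c: 551/1092·91/1102 = 1/24 ✓; 4 stages ⇒ order 4.

4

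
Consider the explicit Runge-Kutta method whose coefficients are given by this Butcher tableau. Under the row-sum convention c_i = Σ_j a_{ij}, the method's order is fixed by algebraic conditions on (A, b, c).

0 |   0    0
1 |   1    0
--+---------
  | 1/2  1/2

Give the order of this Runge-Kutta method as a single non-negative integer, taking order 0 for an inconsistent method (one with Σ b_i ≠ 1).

b = (1/2, 1/2)
c = (0, 1)
Σ b_i: 1/2·1 + 1/2·1 = 1 ✓
b·c: 1/2·1 = 1/2 ✓; 2 stages ⇒ order 2.

2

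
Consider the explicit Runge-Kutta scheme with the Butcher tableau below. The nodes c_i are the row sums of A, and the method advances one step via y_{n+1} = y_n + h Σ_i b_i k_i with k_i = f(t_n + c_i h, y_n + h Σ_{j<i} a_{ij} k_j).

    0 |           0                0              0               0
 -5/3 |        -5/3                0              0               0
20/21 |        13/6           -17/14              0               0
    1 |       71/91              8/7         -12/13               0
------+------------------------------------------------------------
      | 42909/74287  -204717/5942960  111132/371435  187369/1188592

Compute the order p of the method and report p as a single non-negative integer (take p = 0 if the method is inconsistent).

3

b = (42909/74287, -204717/5942960, 111132/371435, 187369/1188592)
c = (0, -5/3, 20/21, 1)
Ac = (0, 0, 85/42, -760/273)
Σ b_i: 42909/74287·1 + (-204717/5942960)·1 + 111132/371435·1 + 187369/1188592·1 = 1 ✓
b·c: (-204717/5942960)·(-5/3) + 111132/371435·20/21 + 187369/1188592·1 = 1/2 ✓
b·c²: (-204717/5942960)·25/9 + 111132/371435·400/441 + 187369/1188592·1 = 1/3 ✓
b·Ac: 111132/371435·85/42 + 187369/1188592·(-760/273) = 1/6 ✓
b·c³: (-204717/5942960)·(-125/27) + 111132/371435·8000/9261 + 187369/1188592·1 = 769637/1337166 ≠ 1/4 ⇒ order 3.
b·(c∘Ac): 111132/371435·850/441 + 187369/1188592·(-760/273) = 61435/445722 ≠ 1/8
b·Ac²: 111132/371435·(-425/126) + 187369/1188592·13400/5733 = -5997395/9360162 ≠ 1/12
b·A²c: 187369/1188592·(-170/91) = -175015/594296 ≠ 1/24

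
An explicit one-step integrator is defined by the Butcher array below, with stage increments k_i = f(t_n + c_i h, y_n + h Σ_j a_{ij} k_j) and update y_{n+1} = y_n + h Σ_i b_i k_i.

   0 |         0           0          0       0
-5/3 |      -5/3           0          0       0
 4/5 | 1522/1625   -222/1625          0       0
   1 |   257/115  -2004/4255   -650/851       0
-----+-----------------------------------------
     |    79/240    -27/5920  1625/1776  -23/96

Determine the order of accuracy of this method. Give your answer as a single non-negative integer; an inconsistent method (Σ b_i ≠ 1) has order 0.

4

b = (79/240, -27/5920, 1625/1776, -23/96)
c = (0, -5/3, 4/5, 1)
Ac = (0, 0, 74/325, 4/23)
Σ b_i: 79/240·1 + (-27/5920)·1 + 1625/1776·1 + (-23/96)·1 = 1 ✓
b·c: (-27/5920)·(-5/3) + 1625/1776·4/5 + (-23/96)·1 = 1/2 ✓
b·c²: (-27/5920)·25/9 + 1625/1776·16/25 + (-23/96)·1 = 1/3 ✓
b·Ac: 1625/1776·74/325 + (-23/96)·4/23 = 1/6 ✓
b·c³: (-27/5920)·(-125/27) + 1625/1776·64/125 + (-23/96)·1 = 1/4 ✓
b·(c∘Ac): 1625/1776·296/1625 + (-23/96)·4/23 = 1/8 ✓
b·Ac²: 1625/1776·(-74/195) + (-23/96)·(-124/69) = 1/12 ✓
b·A²c: (-23/96)·(-4/23) = 1/24 ✓; 4 stages ⇒ order 4.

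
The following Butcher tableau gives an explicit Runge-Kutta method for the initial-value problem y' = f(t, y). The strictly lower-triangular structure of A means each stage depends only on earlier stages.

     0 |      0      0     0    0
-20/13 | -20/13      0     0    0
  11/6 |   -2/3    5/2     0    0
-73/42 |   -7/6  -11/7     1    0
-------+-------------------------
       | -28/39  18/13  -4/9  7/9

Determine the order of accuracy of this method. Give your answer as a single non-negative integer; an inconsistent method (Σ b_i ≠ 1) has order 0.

1

b = (-28/39, 18/13, -4/9, 7/9)
c = (0, -20/13, 11/6, -73/42)
Ac = (0, 0, -50/13, 2321/546)
Σ b_i: (-28/39)·1 + 18/13·1 + (-4/9)·1 + 7/9·1 = 1 ✓
b·c: 18/13·(-20/13) + (-4/9)·11/6 + 7/9·(-73/42) = -4357/1014 ≠ 1/2 ⇒ order 1.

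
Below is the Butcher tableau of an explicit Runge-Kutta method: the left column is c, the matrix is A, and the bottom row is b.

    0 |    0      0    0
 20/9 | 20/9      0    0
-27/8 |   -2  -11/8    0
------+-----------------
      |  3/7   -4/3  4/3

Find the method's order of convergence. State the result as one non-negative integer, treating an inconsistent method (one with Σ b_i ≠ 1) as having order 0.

b = (3/7, -4/3, 4/3)
c = (0, 20/9, -27/8)
Ac = (0, 0, -55/18)
Σ b_i: 3/7·1 + (-4/3)·1 + 4/3·1 = 3/7 ≠ 1 ⇒ order 0.

0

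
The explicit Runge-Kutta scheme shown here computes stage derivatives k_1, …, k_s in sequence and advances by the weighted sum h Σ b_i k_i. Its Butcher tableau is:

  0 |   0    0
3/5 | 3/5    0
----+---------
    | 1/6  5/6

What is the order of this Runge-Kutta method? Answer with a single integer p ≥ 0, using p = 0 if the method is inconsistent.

2

b = (1/6, 5/6)
c = (0, 3/5)
Σ b_i: 1/6·1 + 5/6·1 = 1 ✓
b·c: 5/6·3/5 = 1/2 ✓; 2 stages ⇒ order 2.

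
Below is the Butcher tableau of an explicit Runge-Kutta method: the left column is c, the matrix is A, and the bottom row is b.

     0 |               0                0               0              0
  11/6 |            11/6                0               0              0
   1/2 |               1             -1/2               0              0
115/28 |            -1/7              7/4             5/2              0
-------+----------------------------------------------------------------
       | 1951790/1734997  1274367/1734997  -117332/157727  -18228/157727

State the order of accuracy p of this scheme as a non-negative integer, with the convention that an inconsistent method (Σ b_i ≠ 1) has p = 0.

b = (1951790/1734997, 1274367/1734997, -117332/157727, -18228/157727)
c = (0, 11/6, 1/2, 115/28)
Ac = (0, 0, -11/12, 107/24)
Σ b_i: 1951790/1734997·1 + 1274367/1734997·1 + (-117332/157727)·1 + (-18228/157727)·1 = 1 ✓
b·c: 1274367/1734997·11/6 + (-117332/157727)·1/2 + (-18228/157727)·115/28 = 1/2 ✓
b·c²: 1274367/1734997·121/36 + (-117332/157727)·1/4 + (-18228/157727)·13225/784 = 1/3 ✓
b·Ac: (-117332/157727)·(-11/12) + (-18228/157727)·107/24 = 1/6 ✓
b·c³: 1274367/1734997·1331/216 + (-117332/157727)·1/8 + (-18228/157727)·1520875/21952 = -568163641/158988816 ≠ 1/4 ⇒ order 3.
b·(c∘Ac): (-117332/157727)·(-11/24) + (-18228/157727)·12305/672 = -6719903/3785448 ≠ 1/8
b·Ac²: (-117332/157727)·(-121/72) + (-18228/157727)·937/144 = 2828677/5678172 ≠ 1/12
b·A²c: (-18228/157727)·(-55/24) = 83545/315454 ≠ 1/24

3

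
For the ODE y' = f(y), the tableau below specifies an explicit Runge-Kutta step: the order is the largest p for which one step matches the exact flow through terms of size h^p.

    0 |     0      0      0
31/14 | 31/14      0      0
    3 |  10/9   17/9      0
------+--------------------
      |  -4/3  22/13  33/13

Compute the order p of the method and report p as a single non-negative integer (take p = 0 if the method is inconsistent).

b = (-4/3, 22/13, 33/13)
c = (0, 31/14, 3)
Ac = (0, 0, 527/126)
Σ b_i: (-4/3)·1 + 22/13·1 + 33/13·1 = 113/39 ≠ 1 ⇒ order 0.

0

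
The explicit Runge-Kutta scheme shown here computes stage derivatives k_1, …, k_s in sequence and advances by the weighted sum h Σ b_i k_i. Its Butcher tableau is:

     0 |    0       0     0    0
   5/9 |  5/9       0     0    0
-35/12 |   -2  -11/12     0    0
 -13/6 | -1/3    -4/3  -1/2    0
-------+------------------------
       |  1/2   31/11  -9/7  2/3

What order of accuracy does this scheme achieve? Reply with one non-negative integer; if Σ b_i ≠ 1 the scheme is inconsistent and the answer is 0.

b = (1/2, 31/11, -9/7, 2/3)
c = (0, 5/9, -35/12, -13/6)
Ac = (0, 0, -55/108, 155/216)
Σ b_i: 1/2·1 + 31/11·1 + (-9/7)·1 + 2/3·1 = 1247/462 ≠ 1 ⇒ order 0.

0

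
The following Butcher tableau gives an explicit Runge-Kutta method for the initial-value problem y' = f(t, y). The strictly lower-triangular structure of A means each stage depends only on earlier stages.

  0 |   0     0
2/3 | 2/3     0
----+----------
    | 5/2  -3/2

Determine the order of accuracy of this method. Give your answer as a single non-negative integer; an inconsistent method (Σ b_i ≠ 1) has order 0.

1

b = (5/2, -3/2)
c = (0, 2/3)
Σ b_i: 5/2·1 + (-3/2)·1 = 1 ✓
b·c: (-3/2)·2/3 = -1 ≠ 1/2 ⇒ order 1.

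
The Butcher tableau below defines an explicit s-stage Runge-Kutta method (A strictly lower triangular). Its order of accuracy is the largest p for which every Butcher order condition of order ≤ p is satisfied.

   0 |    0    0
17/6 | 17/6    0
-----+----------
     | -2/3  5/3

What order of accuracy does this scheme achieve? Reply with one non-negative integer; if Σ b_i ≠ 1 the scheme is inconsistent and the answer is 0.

b = (-2/3, 5/3)
c = (0, 17/6)
Σ b_i: (-2/3)·1 + 5/3·1 = 1 ✓
b·c: 5/3·17/6 = 85/18 ≠ 1/2 ⇒ order 1.

1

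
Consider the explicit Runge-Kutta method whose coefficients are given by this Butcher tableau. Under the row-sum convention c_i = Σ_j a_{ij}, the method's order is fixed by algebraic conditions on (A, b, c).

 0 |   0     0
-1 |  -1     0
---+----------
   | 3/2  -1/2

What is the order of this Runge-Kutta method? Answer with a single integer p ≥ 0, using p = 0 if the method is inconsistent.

2

b = (3/2, -1/2)
c = (0, -1)
Σ b_i: 3/2·1 + (-1/2)·1 = 1 ✓
b·c: (-1/2)·(-1) = 1/2 ✓; 2 stages ⇒ order 2.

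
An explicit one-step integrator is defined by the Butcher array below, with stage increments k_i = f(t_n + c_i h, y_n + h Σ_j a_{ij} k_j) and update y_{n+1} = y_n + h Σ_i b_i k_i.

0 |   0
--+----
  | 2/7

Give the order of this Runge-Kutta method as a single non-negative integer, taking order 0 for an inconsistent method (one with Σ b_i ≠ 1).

b = (2/7)
c = (0)
Σ b_i: 2/7·1 = 2/7 ≠ 1 ⇒ order 0.

0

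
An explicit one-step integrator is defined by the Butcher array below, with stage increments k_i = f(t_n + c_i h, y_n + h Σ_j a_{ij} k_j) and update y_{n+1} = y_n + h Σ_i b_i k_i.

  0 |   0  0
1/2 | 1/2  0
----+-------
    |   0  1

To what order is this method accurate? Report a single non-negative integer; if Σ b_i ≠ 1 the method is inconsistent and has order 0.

b = (0, 1)
c = (0, 1/2)
Σ b_i: 1·1 = 1 ✓
b·c: 1·1/2 = 1/2 ✓; 2 stages ⇒ order 2.

2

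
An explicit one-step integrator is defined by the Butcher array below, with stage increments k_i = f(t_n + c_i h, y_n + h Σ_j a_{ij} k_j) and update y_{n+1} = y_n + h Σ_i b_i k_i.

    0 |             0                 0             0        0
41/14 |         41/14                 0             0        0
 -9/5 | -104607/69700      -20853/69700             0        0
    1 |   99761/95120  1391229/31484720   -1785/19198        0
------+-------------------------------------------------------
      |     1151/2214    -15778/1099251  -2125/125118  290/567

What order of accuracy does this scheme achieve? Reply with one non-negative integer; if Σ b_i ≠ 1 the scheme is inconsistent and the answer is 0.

4

b = (1151/2214, -15778/1099251, -2125/125118, 290/567)
c = (0, 41/14, -9/5, 1)
Ac = (0, 0, -2979/3400, 1377/4640)
Σ b_i: 1151/2214·1 + (-15778/1099251)·1 + (-2125/125118)·1 + 290/567·1 = 1 ✓
b·c: (-15778/1099251)·41/14 + (-2125/125118)·(-9/5) + 290/567·1 = 1/2 ✓
b·c²: (-15778/1099251)·1681/196 + (-2125/125118)·81/25 + 290/567·1 = 1/3 ✓
b·Ac: (-2125/125118)·(-2979/3400) + 290/567·1377/4640 = 1/6 ✓
b·c³: (-15778/1099251)·68921/2744 + (-2125/125118)·(-729/125) + 290/567·1 = 1/4 ✓
b·(c∘Ac): (-2125/125118)·26811/17000 + 290/567·1377/4640 = 1/8 ✓
b·Ac²: (-2125/125118)·(-122139/47600) + 290/567·5049/64960 = 1/12 ✓
b·A²c: 290/567·189/2320 = 1/24 ✓; 4 stages ⇒ order 4.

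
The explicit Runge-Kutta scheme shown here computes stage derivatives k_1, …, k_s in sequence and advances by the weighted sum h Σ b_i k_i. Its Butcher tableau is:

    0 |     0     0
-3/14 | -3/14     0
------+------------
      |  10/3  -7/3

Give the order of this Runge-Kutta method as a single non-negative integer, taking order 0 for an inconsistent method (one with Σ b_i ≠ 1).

b = (10/3, -7/3)
c = (0, -3/14)
Σ b_i: 10/3·1 + (-7/3)·1 = 1 ✓
b·c: (-7/3)·(-3/14) = 1/2 ✓; 2 stages ⇒ order 2.

2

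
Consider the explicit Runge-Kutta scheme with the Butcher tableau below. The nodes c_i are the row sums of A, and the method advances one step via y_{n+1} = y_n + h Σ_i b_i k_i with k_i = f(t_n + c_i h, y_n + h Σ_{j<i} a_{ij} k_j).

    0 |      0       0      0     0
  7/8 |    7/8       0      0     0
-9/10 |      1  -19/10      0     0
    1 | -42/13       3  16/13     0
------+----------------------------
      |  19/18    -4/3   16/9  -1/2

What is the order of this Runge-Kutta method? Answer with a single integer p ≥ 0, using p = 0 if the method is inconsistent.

b = (19/18, -4/3, 16/9, -1/2)
c = (0, 7/8, -9/10, 1)
Ac = (0, 0, -133/80, 789/520)
Σ b_i: 19/18·1 + (-4/3)·1 + 16/9·1 + (-1/2)·1 = 1 ✓
b·c: (-4/3)·7/8 + 16/9·(-9/10) + (-1/2)·1 = -49/15 ≠ 1/2 ⇒ order 1.

1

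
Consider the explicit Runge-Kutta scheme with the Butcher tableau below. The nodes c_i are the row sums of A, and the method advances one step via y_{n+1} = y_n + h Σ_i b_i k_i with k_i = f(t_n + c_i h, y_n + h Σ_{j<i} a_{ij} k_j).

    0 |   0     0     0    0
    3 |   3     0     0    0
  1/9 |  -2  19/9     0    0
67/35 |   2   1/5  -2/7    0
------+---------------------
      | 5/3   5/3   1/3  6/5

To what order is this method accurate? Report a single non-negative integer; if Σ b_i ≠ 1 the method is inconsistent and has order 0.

0

b = (5/3, 5/3, 1/3, 6/5)
c = (0, 3, 1/9, 67/35)
Ac = (0, 0, 19/3, 179/315)
Σ b_i: 5/3·1 + 5/3·1 + 1/3·1 + 6/5·1 = 73/15 ≠ 1 ⇒ order 0.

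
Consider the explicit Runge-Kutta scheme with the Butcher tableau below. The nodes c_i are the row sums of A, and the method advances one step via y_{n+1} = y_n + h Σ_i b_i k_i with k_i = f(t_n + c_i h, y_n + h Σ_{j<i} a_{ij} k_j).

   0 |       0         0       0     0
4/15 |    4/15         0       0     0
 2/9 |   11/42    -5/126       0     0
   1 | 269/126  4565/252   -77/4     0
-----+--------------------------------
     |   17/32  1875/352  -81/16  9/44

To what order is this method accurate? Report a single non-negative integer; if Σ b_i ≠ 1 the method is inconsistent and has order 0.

b = (17/32, 1875/352, -81/16, 9/44)
c = (0, 4/15, 2/9, 1)
Ac = (0, 0, -2/189, 209/378)
Σ b_i: 17/32·1 + 1875/352·1 + (-81/16)·1 + 9/44·1 = 1 ✓
b·c: 1875/352·4/15 + (-81/16)·2/9 + 9/44·1 = 1/2 ✓
b·c²: 1875/352·16/225 + (-81/16)·4/81 + 9/44·1 = 1/3 ✓
b·Ac: (-81/16)·(-2/189) + 9/44·209/378 = 1/6 ✓
b·c³: 1875/352·64/3375 + (-81/16)·8/729 + 9/44·1 = 1/4 ✓
b·(c∘Ac): (-81/16)·(-4/1701) + 9/44·209/378 = 1/8 ✓
b·Ac²: (-81/16)·(-8/2835) + 9/44·319/945 = 1/12 ✓
b·A²c: 9/44·11/54 = 1/24 ✓; 4 stages ⇒ order 4.

4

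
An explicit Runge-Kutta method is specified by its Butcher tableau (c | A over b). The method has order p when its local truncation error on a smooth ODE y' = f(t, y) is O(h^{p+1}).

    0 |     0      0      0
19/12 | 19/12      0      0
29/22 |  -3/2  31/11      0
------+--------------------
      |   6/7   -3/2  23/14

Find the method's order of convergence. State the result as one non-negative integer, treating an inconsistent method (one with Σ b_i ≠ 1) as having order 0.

b = (6/7, -3/2, 23/14)
c = (0, 19/12, 29/22)
Ac = (0, 0, 589/132)
Σ b_i: 6/7·1 + (-3/2)·1 + 23/14·1 = 1 ✓
b·c: (-3/2)·19/12 + 23/14·29/22 = -129/616 ≠ 1/2 ⇒ order 1.

1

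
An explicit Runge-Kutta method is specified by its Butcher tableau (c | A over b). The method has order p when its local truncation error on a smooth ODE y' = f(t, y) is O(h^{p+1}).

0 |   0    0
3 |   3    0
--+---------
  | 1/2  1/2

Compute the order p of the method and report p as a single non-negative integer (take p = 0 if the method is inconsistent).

1

b = (1/2, 1/2)
c = (0, 3)
Σ b_i: 1/2·1 + 1/2·1 = 1 ✓
b·c: 1/2·3 = 3/2 ≠ 1/2 ⇒ order 1.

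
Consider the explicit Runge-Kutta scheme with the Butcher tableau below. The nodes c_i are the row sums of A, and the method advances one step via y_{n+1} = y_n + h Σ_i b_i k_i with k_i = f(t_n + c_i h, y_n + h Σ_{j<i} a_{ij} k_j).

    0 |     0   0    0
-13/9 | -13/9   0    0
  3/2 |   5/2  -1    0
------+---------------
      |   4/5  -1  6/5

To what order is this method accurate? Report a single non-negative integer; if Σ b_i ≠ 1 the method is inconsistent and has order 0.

b = (4/5, -1, 6/5)
c = (0, -13/9, 3/2)
Ac = (0, 0, 13/9)
Σ b_i: 4/5·1 + (-1)·1 + 6/5·1 = 1 ✓
b·c: (-1)·(-13/9) + 6/5·3/2 = 146/45 ≠ 1/2 ⇒ order 1.

1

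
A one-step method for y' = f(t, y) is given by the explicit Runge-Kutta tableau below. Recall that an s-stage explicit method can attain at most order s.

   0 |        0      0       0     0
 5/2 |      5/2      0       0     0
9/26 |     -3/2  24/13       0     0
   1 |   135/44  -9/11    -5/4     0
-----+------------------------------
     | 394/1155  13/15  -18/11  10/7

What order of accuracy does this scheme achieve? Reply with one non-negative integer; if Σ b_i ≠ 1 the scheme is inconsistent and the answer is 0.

1

b = (394/1155, 13/15, -18/11, 10/7)
c = (0, 5/2, 9/26, 1)
Ac = (0, 0, 60/13, -2835/1144)
Σ b_i: 394/1155·1 + 13/15·1 + (-18/11)·1 + 10/7·1 = 1 ✓
b·c: 13/15·5/2 + (-18/11)·9/26 + 10/7·1 = 18191/6006 ≠ 1/2 ⇒ order 1.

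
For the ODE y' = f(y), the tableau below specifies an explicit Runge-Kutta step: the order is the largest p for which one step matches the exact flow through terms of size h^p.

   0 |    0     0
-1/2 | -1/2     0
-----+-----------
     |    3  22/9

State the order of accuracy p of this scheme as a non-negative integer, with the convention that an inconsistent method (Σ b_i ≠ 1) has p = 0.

b = (3, 22/9)
c = (0, -1/2)
Σ b_i: 3·1 + 22/9·1 = 49/9 ≠ 1 ⇒ order 0.

0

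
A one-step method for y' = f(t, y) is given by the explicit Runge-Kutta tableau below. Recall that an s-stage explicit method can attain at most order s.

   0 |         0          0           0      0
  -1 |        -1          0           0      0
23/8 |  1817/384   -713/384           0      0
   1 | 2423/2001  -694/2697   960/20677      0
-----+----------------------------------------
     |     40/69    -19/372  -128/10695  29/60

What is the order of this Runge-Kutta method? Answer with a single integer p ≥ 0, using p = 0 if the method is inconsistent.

4

b = (40/69, -19/372, -128/10695, 29/60)
c = (0, -1, 23/8, 1)
Ac = (0, 0, 713/384, 34/87)
Σ b_i: 40/69·1 + (-19/372)·1 + (-128/10695)·1 + 29/60·1 = 1 ✓
b·c: (-19/372)·(-1) + (-128/10695)·23/8 + 29/60·1 = 1/2 ✓
b·c²: (-19/372)·1 + (-128/10695)·529/64 + 29/60·1 = 1/3 ✓
b·Ac: (-128/10695)·713/384 + 29/60·34/87 = 1/6 ✓
b·c³: (-19/372)·(-1) + (-128/10695)·12167/512 + 29/60·1 = 1/4 ✓
b·(c∘Ac): (-128/10695)·16399/3072 + 29/60·34/87 = 1/8 ✓
b·Ac²: (-128/10695)·(-713/384) + 29/60·11/87 = 1/12 ✓
b·A²c: 29/60·5/58 = 1/24 ✓; 4 stages ⇒ order 4.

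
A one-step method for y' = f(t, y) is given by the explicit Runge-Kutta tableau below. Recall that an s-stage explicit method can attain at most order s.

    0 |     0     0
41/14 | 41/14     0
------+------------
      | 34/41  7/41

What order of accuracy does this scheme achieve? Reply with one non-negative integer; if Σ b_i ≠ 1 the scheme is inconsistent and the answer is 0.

b = (34/41, 7/41)
c = (0, 41/14)
Σ b_i: 34/41·1 + 7/41·1 = 1 ✓
b·c: 7/41·41/14 = 1/2 ✓; 2 stages ⇒ order 2.

2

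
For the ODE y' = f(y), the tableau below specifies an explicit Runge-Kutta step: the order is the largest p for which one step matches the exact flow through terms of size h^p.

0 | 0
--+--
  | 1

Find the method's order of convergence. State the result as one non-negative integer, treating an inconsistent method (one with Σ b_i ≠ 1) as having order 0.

b = (1)
c = (0)
Σ b_i: 1·1 = 1 ✓; 1 stage ⇒ order 1.

1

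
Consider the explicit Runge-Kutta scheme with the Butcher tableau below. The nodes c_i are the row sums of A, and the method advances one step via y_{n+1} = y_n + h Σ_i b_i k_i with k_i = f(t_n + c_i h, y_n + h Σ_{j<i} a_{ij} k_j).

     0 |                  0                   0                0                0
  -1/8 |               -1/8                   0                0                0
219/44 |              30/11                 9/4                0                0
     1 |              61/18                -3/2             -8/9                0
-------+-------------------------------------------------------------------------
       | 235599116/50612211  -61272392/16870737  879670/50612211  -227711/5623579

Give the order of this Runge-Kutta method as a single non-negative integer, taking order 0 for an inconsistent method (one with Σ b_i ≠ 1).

3

b = (235599116/50612211, -61272392/16870737, 879670/50612211, -227711/5623579)
c = (0, -1/8, 219/44, 1)
Ac = (0, 0, -9/32, -2237/528)
Σ b_i: 235599116/50612211·1 + (-61272392/16870737)·1 + 879670/50612211·1 + (-227711/5623579)·1 = 1 ✓
b·c: (-61272392/16870737)·(-1/8) + 879670/50612211·219/44 + (-227711/5623579)·1 = 1/2 ✓
b·c²: (-61272392/16870737)·1/64 + 879670/50612211·47961/1936 + (-227711/5623579)·1 = 1/3 ✓
b·Ac: 879670/50612211·(-9/32) + (-227711/5623579)·(-2237/528) = 1/6 ✓
b·c³: (-61272392/16870737)·(-1/512) + 879670/50612211·10503459/85184 + (-227711/5623579)·1 = 25056706217/11876998848 ≠ 1/4 ⇒ order 3.
b·(c∘Ac): 879670/50612211·(-1971/1408) + (-227711/5623579)·(-2237/528) = 158962403/1079727168 ≠ 1/8
b·Ac²: 879670/50612211·9/256 + (-227711/5623579)·(-341419/15488) = 884069113/989749904 ≠ 1/12
b·A²c: (-227711/5623579)·1/4 = -227711/22494316 ≠ 1/24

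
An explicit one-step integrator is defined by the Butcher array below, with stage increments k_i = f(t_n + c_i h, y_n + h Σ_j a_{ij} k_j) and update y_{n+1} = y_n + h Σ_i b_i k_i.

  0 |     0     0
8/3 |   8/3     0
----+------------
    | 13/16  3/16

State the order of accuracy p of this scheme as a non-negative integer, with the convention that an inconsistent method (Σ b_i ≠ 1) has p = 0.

b = (13/16, 3/16)
c = (0, 8/3)
Σ b_i: 13/16·1 + 3/16·1 = 1 ✓
b·c: 3/16·8/3 = 1/2 ✓; 2 stages ⇒ order 2.

2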